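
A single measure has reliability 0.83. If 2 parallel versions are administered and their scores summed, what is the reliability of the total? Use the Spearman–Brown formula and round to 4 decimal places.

ρ_k = kρ / (1 + (k−1)ρ) = 2·0.83 / (1 + 1·0.83) = 1.660 / 1.830 = 0.9071.

0.9071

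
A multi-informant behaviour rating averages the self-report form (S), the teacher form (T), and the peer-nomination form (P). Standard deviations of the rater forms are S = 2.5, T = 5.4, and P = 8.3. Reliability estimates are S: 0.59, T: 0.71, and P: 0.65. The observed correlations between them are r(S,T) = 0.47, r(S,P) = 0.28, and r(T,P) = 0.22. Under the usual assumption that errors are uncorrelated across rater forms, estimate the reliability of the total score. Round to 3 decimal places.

0.763

Var(S+T+P) = 2.5² + 5.4² + 8.3² + 2·[2.5·5.4·0.47 + 2.5·8.3·0.28 + 5.4·8.3·0.22] = 104.3 + 44.0308 = 148.331.
Because errors are independent across components, Cov(Tᵢ,Tⱼ) = Cov(Xᵢ,Xⱼ); the off-diagonal part of the true-score variance is the same as above.
True-score variance = [2.5²·0.59 + 5.4²·0.71 + 8.3²·0.65] + 44.0308 = 69.1696 + 44.0308 = 113.2.
Reliability = 113.2 / 148.331 = 0.763.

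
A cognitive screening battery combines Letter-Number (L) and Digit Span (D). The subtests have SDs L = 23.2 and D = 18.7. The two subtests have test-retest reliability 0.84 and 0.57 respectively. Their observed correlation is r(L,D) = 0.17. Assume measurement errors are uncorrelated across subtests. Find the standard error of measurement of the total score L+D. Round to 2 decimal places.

15.38

Var(total) = 887.93 + 147.506 = 1035.44.
True-score variance = 651.445 + 147.506 = 798.95, so reliability = 0.7716.
Error variance = 1035.44 − 798.95 = 236.485; SEM = √236.485 = 15.38.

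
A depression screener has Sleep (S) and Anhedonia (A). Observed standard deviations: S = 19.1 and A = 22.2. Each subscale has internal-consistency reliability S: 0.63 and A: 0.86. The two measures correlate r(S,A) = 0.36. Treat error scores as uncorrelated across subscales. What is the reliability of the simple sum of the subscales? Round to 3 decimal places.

0.825

Var(S+A) = 19.1² + 22.2² + 2·[19.1·22.2·0.36] = 857.65 + 305.294 = 1162.94.
Because errors are independent across components, Cov(Tᵢ,Tⱼ) = Cov(Xᵢ,Xⱼ); the off-diagonal part of the true-score variance is the same as above.
True-score variance = [19.1²·0.63 + 22.2²·0.86] + 305.294 = 653.673 + 305.294 = 958.967.
Reliability = 958.967 / 1162.94 = 0.825.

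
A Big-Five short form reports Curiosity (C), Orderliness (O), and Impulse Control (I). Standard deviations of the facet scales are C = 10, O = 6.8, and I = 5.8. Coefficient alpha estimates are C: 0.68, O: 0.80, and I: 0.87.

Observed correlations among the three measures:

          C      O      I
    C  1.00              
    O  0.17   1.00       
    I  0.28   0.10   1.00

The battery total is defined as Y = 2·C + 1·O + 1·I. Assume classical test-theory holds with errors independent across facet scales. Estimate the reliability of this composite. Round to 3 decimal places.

Var(Y) = 2²·10² + 6.8² + 5.8² + 2·[2·10·6.8·0.17 + 2·10·5.8·0.28 + 6.8·5.8·0.10] = 479.88 + 119.088 = 598.968.
Because errors are independent across components, Cov(Tᵢ,Tⱼ) = Cov(Xᵢ,Xⱼ); the off-diagonal part of the true-score variance is the same as above.
True-score variance = [2²·10²·0.68 + 6.8²·0.80 + 5.8²·0.87] + 119.088 = 338.259 + 119.088 = 457.347.
Reliability = 457.347 / 598.968 = 0.764.

0.764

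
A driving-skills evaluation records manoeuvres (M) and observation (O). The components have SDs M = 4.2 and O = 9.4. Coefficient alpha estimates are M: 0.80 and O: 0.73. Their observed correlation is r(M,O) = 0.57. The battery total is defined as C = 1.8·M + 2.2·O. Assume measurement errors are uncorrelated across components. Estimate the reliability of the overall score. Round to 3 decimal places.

0.809

Var(C) = 1.8²·4.2² + 2.2²·9.4² + 2·[3.96·4.2·9.4·0.57] = 484.816 + 178.229 = 663.045.
With uncorrelated errors the cross-covariances are all true-score covariance, so they carry over unchanged; only the diagonal terms shrink to ρᵢσᵢ².
True-score variance = [1.8²·4.2²·0.80 + 2.2²·9.4²·0.73] + 178.229 = 357.916 + 178.229 = 536.145.
Reliability = 536.145 / 663.045 = 0.809.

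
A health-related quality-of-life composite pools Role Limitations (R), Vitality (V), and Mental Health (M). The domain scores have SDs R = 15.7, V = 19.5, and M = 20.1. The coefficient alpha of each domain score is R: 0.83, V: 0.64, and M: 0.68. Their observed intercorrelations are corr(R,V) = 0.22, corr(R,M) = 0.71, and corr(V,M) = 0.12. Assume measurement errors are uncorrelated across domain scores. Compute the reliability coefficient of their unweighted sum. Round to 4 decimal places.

Var(R+V+M) = 15.7² + 19.5² + 20.1² + 2·[15.7·19.5·0.22 + 15.7·20.1·0.71 + 19.5·20.1·0.12] = 1030.75 + 676.883 = 1707.63.
Because errors are independent across components, Cov(Tᵢ,Tⱼ) = Cov(Xᵢ,Xⱼ); the off-diagonal part of the true-score variance is the same as above.
True-score variance = [15.7²·0.83 + 19.5²·0.64 + 20.1²·0.68] + 676.883 = 722.673 + 676.883 = 1399.56.
Reliability = 1399.56 / 1707.63 = 0.8196.

0.8196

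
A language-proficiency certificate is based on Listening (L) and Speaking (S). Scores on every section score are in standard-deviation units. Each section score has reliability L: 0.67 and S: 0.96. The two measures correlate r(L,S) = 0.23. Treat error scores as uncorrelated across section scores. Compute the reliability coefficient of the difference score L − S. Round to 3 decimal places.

Var(L−S) = 1 + 1 − 2·0.23 = 2 − 0.46 = 1.54.
Under uncorrelated errors the observed covariances equal the true-score covariances, so only the own-variance terms attenuate.
True-score variance = [0.67 + 0.96] − 0.46 = 1.63 − 0.46 = 1.17.
Reliability = 1.17 / 1.54 = 0.760.

0.760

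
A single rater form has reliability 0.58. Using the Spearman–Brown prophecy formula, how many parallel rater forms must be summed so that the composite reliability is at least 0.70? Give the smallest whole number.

2

k ≥ ρ*(1−ρ₁)/(ρ₁(1−ρ*)) = 0.70·0.42 / (0.58·0.30) = 1.690.
Smallest integer k = 2.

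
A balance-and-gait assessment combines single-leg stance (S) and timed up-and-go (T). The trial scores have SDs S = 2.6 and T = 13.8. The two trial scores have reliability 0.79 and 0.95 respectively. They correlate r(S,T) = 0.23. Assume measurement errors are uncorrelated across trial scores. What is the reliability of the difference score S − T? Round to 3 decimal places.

Var(S−T) = 2.6² + 13.8² − 2·2.6·13.8·0.23 = 197.2 − 16.5048 = 180.695.
Under uncorrelated errors the observed covariances equal the true-score covariances, so only the own-variance terms attenuate.
True-score variance = [2.6²·0.79 + 13.8²·0.95] − 16.5048 = 186.258 − 16.5048 = 169.754.
Reliability = 169.754 / 180.695 = 0.939.

0.939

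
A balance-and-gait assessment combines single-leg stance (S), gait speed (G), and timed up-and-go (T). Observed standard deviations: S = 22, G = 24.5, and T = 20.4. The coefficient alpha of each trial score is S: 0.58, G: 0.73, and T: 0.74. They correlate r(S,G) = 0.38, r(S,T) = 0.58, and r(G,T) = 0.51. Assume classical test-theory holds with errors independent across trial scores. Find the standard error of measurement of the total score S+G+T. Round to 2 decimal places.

Var(total) = 1500.41 + 1440.04 = 2940.45.
True-score variance = 1026.86 + 1440.04 = 2466.9, so reliability = 0.8390.
Error variance = 2940.45 − 2466.9 = 473.549; SEM = √473.549 = 21.76.

21.76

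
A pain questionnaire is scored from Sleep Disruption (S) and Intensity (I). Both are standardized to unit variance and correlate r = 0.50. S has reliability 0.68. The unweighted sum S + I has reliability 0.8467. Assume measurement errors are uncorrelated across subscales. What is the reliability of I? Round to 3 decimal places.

Var(S+I) = 2 + 2·0.50 = 3.000.
True-score variance = ρ_S + ρ_I + 2·0.50, so 0.8467 = (0.68 + ρ_I + 1.00) / 3.000.
ρ_I = 0.8467·3.000 − 0.68 − 1.00 = 0.860.

0.860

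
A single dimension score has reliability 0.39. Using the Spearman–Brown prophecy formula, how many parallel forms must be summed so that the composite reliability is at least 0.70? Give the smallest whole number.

k ≥ ρ*(1−ρ₁)/(ρ₁(1−ρ*)) = 0.70·0.61 / (0.39·0.30) = 3.650.
Smallest integer k = 4.

4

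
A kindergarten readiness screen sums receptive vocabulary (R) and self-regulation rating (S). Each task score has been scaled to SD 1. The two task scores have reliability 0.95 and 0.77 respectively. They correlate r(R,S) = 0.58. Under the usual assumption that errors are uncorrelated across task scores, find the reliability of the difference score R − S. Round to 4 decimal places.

0.6667

Var(R−S) = 1 + 1 − 2·0.58 = 2 − 1.16 = 0.84.
With uncorrelated errors the cross-covariances are all true-score covariance, so they carry over unchanged; only the diagonal terms shrink to ρᵢσᵢ².
True-score variance = [0.95 + 0.77] − 1.16 = 1.72 − 1.16 = 0.56.
Reliability = 0.56 / 0.84 = 0.6667.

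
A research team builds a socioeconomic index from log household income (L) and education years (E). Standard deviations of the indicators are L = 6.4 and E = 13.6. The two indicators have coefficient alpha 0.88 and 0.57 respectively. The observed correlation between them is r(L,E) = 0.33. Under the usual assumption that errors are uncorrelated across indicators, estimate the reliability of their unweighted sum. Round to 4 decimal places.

0.7020

Var(L+E) = 6.4² + 13.6² + 2·[6.4·13.6·0.33] = 225.92 + 57.4464 = 283.366.
With uncorrelated errors the cross-covariances are all true-score covariance, so they carry over unchanged; only the diagonal terms shrink to ρᵢσᵢ².
True-score variance = [6.4²·0.88 + 13.6²·0.57] + 57.4464 = 141.472 + 57.4464 = 198.918.
Reliability = 198.918 / 283.366 = 0.7020.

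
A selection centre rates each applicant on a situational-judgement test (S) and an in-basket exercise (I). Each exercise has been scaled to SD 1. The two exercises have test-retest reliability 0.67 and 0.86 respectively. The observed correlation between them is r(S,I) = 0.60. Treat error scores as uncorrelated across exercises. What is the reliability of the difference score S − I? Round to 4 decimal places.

0.4125

Var(S−I) = 1 + 1 − 2·0.60 = 2 − 1.2 = 0.8.
With uncorrelated errors the cross-covariances are all true-score covariance, so they carry over unchanged; only the diagonal terms shrink to ρᵢσᵢ².
True-score variance = [0.67 + 0.86] − 1.2 = 1.53 − 1.2 = 0.33.
Reliability = 0.33 / 0.8 = 0.4125.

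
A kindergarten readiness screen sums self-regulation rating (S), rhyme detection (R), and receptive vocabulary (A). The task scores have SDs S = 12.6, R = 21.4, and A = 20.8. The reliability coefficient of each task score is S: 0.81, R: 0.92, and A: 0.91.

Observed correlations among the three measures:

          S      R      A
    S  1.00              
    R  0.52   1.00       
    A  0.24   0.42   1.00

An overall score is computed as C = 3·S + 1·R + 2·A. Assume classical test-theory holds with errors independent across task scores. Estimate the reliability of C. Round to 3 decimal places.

Var(C) = 3²·12.6² + 21.4² + 2²·20.8² + 2·[3·12.6·21.4·0.52 + 6·12.6·20.8·0.24 + 2·21.4·20.8·0.42] = 3617.36 + 2343.87 = 5961.23.
Because errors are independent across components, Cov(Tᵢ,Tⱼ) = Cov(Xᵢ,Xⱼ); the off-diagonal part of the true-score variance is the same as above.
True-score variance = [3²·12.6²·0.81 + 21.4²·0.92 + 2²·20.8²·0.91] + 2343.87 = 3153.49 + 2343.87 = 5497.36.
Reliability = 5497.36 / 5961.23 = 0.922.

0.922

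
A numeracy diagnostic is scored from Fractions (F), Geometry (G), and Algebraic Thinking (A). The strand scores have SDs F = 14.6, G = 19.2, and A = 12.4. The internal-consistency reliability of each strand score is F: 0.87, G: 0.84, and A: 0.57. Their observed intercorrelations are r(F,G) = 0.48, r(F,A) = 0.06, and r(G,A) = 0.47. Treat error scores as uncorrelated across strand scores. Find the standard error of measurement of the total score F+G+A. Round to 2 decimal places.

12.36

Var(total) = 735.56 + 514.627 = 1250.19.
True-score variance = 582.75 + 514.627 = 1097.38, so reliability = 0.8778.
Error variance = 1250.19 − 1097.38 = 152.81; SEM = √152.81 = 12.36.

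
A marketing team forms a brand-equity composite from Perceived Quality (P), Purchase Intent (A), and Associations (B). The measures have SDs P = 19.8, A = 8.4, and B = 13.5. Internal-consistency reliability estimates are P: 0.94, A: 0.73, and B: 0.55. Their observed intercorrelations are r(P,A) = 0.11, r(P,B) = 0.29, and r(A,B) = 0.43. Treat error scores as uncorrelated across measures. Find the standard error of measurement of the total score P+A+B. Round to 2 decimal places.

11.16

Var(total) = 644.85 + 289.148 = 933.998.
True-score variance = 520.264 + 289.148 = 809.412, so reliability = 0.8666.
Error variance = 933.998 − 809.412 = 124.586; SEM = √124.586 = 11.16.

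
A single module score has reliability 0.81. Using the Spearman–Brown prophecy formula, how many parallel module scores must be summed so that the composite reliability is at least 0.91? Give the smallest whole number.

3

k ≥ ρ*(1−ρ₁)/(ρ₁(1−ρ*)) = 0.91·0.19 / (0.81·0.09) = 2.372.
Smallest integer k = 3.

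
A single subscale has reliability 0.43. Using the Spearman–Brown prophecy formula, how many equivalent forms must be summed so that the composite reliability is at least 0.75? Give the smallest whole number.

k ≥ ρ*(1−ρ₁)/(ρ₁(1−ρ*)) = 0.75·0.57 / (0.43·0.25) = 3.977.
Smallest integer k = 4.

4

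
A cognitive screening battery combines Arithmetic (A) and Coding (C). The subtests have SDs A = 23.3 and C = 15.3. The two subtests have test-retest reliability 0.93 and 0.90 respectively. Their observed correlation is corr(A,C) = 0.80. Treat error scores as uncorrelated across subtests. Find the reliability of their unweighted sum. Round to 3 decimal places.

0.954

Var(A+C) = 23.3² + 15.3² + 2·[23.3·15.3·0.80] = 776.98 + 570.384 = 1347.36.
With uncorrelated errors the cross-covariances are all true-score covariance, so they carry over unchanged; only the diagonal terms shrink to ρᵢσᵢ².
True-score variance = [23.3²·0.93 + 15.3²·0.90] + 570.384 = 715.569 + 570.384 = 1285.95.
Reliability = 1285.95 / 1347.36 = 0.954.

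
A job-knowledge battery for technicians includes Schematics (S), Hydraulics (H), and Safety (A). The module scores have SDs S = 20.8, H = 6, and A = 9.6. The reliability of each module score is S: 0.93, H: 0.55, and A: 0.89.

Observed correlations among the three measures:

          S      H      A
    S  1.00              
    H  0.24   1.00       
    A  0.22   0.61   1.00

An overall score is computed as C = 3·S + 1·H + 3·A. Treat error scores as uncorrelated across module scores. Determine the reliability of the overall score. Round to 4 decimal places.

Var(C) = 3²·20.8² + 6² + 3²·9.6² + 2·[3·20.8·6·0.24 + 9·20.8·9.6·0.22 + 3·6·9.6·0.61] = 4759.2 + 1181.26 = 5940.46.
With uncorrelated errors the cross-covariances are all true-score covariance, so they carry over unchanged; only the diagonal terms shrink to ρᵢσᵢ².
True-score variance = [3²·20.8²·0.93 + 6²·0.55 + 3²·9.6²·0.89] + 1181.26 = 4379.2 + 1181.26 = 5560.46.
Reliability = 5560.46 / 5940.46 = 0.9360.

0.9360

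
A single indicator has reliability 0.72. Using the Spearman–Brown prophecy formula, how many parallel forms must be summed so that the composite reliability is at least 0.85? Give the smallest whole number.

3

k ≥ ρ*(1−ρ₁)/(ρ₁(1−ρ*)) = 0.85·0.28 / (0.72·0.15) = 2.204.
Smallest integer k = 3.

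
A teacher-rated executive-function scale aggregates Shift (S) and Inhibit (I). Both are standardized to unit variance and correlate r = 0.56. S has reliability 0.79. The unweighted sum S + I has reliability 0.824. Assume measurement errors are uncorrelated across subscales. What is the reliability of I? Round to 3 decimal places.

Var(S+I) = 2 + 2·0.56 = 3.120.
True-score variance = ρ_S + ρ_I + 2·0.56, so 0.824 = (0.79 + ρ_I + 1.12) / 3.120.
ρ_I = 0.824·3.120 − 0.79 − 1.12 = 0.661.

0.661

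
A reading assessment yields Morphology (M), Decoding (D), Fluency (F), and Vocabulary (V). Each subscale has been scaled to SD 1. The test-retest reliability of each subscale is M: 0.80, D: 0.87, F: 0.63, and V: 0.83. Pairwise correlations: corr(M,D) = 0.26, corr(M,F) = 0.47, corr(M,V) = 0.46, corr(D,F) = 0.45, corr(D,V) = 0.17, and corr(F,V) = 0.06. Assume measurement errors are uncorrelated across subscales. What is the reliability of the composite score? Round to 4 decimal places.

Var(M+D+F+V) = 4 + 2·[0.26 + 0.47 + 0.46 + 0.45 + 0.17 + 0.06] = 4 + 3.74 = 7.74.
Because errors are independent across components, Cov(Tᵢ,Tⱼ) = Cov(Xᵢ,Xⱼ); the off-diagonal part of the true-score variance is the same as above.
True-score variance = [0.80 + 0.87 + 0.63 + 0.83] + 3.74 = 3.13 + 3.74 = 6.87.
Reliability = 6.87 / 7.74 = 0.8876.

0.8876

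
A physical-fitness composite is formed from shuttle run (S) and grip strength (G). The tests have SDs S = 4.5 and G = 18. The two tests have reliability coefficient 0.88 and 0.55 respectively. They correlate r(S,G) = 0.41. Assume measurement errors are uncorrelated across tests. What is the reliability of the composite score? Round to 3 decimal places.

Var(S+G) = 4.5² + 18² + 2·[4.5·18·0.41] = 344.25 + 66.42 = 410.67.
Under uncorrelated errors the observed covariances equal the true-score covariances, so only the own-variance terms attenuate.
True-score variance = [4.5²·0.88 + 18²·0.55] + 66.42 = 196.02 + 66.42 = 262.44.
Reliability = 262.44 / 410.67 = 0.639.

0.639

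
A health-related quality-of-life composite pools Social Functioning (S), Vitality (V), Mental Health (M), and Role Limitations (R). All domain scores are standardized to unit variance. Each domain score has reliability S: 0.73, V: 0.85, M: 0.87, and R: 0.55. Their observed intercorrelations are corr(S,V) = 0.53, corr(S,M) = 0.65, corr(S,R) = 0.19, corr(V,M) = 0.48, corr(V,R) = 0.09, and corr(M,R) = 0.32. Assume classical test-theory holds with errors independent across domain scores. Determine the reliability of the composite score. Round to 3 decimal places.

0.883

Var(S+V+M+R) = 4 + 2·[0.53 + 0.65 + 0.19 + 0.48 + 0.09 + 0.32] = 4 + 4.52 = 8.52.
Because errors are independent across components, Cov(Tᵢ,Tⱼ) = Cov(Xᵢ,Xⱼ); the off-diagonal part of the true-score variance is the same as above.
True-score variance = [0.73 + 0.85 + 0.87 + 0.55] + 4.52 = 3 + 4.52 = 7.52.
Reliability = 7.52 / 8.52 = 0.883.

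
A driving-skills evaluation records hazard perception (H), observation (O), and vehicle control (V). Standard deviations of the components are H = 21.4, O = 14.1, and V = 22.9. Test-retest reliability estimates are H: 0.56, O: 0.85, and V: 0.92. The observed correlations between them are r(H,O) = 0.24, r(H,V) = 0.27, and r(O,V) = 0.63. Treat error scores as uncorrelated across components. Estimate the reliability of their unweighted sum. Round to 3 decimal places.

0.863

Var(H+O+V) = 21.4² + 14.1² + 22.9² + 2·[21.4·14.1·0.24 + 21.4·22.9·0.27 + 14.1·22.9·0.63] = 1181.18 + 816.309 = 1997.49.
With uncorrelated errors the cross-covariances are all true-score covariance, so they carry over unchanged; only the diagonal terms shrink to ρᵢσᵢ².
True-score variance = [21.4²·0.56 + 14.1²·0.85 + 22.9²·0.92] + 816.309 = 907.903 + 816.309 = 1724.21.
Reliability = 1724.21 / 1997.49 = 0.863.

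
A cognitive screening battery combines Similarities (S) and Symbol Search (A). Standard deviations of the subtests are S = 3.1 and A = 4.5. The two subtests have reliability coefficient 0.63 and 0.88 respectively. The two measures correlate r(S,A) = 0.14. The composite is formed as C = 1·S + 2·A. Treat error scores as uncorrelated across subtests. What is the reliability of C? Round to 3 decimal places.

0.865

Var(C) = 3.1² + 2²·4.5² + 2·[2·3.1·4.5·0.14] = 90.61 + 7.812 = 98.422.
With uncorrelated errors the cross-covariances are all true-score covariance, so they carry over unchanged; only the diagonal terms shrink to ρᵢσᵢ².
True-score variance = [3.1²·0.63 + 2²·4.5²·0.88] + 7.812 = 77.3343 + 7.812 = 85.1463.
Reliability = 85.1463 / 98.422 = 0.865.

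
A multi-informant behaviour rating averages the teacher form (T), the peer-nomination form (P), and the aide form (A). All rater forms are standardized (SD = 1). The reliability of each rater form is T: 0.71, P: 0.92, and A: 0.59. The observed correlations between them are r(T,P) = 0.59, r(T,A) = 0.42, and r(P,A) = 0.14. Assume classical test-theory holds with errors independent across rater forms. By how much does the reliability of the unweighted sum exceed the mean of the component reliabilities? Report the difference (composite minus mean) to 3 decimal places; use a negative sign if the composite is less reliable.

0.113

Var(sum) = 3 + 2.3 = 5.3; true-score variance = 2.22 + 2.3 = 4.52; composite reliability = 0.8528.
Mean component reliability = 0.7400.
Difference = 0.8528 − 0.7400 = 0.113.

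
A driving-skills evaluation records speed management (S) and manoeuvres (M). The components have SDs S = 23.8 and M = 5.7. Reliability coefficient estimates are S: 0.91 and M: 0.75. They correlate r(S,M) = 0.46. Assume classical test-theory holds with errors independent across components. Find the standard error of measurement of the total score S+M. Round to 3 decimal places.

7.688

Var(total) = 598.93 + 124.807 = 723.737.
True-score variance = 539.828 + 124.807 = 664.635, so reliability = 0.9183.
Error variance = 723.737 − 664.635 = 59.1021; SEM = √59.1021 = 7.688.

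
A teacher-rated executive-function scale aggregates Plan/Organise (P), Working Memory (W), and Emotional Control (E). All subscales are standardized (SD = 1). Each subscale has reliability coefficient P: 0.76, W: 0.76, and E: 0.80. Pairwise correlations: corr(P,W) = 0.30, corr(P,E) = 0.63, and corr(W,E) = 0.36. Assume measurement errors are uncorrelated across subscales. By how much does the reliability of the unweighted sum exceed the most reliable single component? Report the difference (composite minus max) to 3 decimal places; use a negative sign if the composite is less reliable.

Var(sum) = 3 + 2.58 = 5.58; true-score variance = 2.32 + 2.58 = 4.9; composite reliability = 0.8781.
Max component reliability = 0.8000.
Difference = 0.8781 − 0.8000 = 0.078.

0.078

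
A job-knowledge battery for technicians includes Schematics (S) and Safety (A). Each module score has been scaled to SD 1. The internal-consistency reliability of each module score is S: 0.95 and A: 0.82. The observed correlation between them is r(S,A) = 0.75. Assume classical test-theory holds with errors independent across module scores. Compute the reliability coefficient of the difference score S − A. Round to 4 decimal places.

Var(S−A) = 1 + 1 − 2·0.75 = 2 − 1.5 = 0.5.
Under uncorrelated errors the observed covariances equal the true-score covariances, so only the own-variance terms attenuate.
True-score variance = [0.95 + 0.82] − 1.5 = 1.77 − 1.5 = 0.27.
Reliability = 0.27 / 0.5 = 0.5400.

0.5400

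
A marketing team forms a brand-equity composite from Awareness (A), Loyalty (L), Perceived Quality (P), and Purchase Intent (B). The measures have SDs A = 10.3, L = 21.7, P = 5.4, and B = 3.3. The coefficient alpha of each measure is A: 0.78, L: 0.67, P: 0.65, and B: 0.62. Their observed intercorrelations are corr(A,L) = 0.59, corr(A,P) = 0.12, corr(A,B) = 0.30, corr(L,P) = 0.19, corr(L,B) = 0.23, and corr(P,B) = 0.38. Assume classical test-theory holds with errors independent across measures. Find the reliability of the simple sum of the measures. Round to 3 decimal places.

Var(A+L+P+B) = 10.3² + 21.7² + 5.4² + 3.3² + 2·[10.3·21.7·0.59 + 10.3·5.4·0.12 + 10.3·3.3·0.30 + 21.7·5.4·0.19 + 21.7·3.3·0.23 + 5.4·3.3·0.38] = 617.03 + 388.497 = 1005.53.
Because errors are independent across components, Cov(Tᵢ,Tⱼ) = Cov(Xᵢ,Xⱼ); the off-diagonal part of the true-score variance is the same as above.
True-score variance = [10.3²·0.78 + 21.7²·0.67 + 5.4²·0.65 + 3.3²·0.62] + 388.497 = 423.952 + 388.497 = 812.449.
Reliability = 812.449 / 1005.53 = 0.808.

0.808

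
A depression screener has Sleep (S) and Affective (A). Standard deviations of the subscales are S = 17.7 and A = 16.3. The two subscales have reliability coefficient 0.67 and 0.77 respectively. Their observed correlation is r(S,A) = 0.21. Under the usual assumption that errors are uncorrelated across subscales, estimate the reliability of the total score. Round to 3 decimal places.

Var(S+A) = 17.7² + 16.3² + 2·[17.7·16.3·0.21] = 578.98 + 121.174 = 700.154.
With uncorrelated errors the cross-covariances are all true-score covariance, so they carry over unchanged; only the diagonal terms shrink to ρᵢσᵢ².
True-score variance = [17.7²·0.67 + 16.3²·0.77] + 121.174 = 414.486 + 121.174 = 535.66.
Reliability = 535.66 / 700.154 = 0.765.

0.765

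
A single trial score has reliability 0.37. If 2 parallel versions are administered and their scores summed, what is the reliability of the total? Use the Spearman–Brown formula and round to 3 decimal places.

0.540

ρ_k = kρ / (1 + (k−1)ρ) = 2·0.37 / (1 + 1·0.37) = 0.740 / 1.370 = 0.540.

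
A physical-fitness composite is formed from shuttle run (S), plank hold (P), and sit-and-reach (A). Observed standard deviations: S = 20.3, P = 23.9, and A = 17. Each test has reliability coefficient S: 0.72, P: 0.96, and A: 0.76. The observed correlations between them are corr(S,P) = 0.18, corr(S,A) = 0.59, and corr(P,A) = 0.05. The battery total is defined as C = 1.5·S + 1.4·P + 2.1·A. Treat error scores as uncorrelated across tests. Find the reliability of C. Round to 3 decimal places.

0.880

Var(C) = 1.5²·20.3² + 1.4²·23.9² + 2.1²·17² + 2·[2.1·20.3·23.9·0.18 + 3.15·20.3·17·0.59 + 2.94·23.9·17·0.05] = 3321.26 + 1768.98 = 5090.24.
Because errors are independent across components, Cov(Tᵢ,Tⱼ) = Cov(Xᵢ,Xⱼ); the off-diagonal part of the true-score variance is the same as above.
True-score variance = [1.5²·20.3²·0.72 + 1.4²·23.9²·0.96 + 2.1²·17²·0.76] + 1768.98 = 2710.99 + 1768.98 = 4479.96.
Reliability = 4479.96 / 5090.24 = 0.880.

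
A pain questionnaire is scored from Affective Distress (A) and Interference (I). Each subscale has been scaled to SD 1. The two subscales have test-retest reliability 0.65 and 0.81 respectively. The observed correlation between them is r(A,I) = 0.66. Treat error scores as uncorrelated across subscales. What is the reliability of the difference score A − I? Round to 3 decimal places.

0.206

Var(A−I) = 1 + 1 − 2·0.66 = 2 − 1.32 = 0.68.
Under uncorrelated errors the observed covariances equal the true-score covariances, so only the own-variance terms attenuate.
True-score variance = [0.65 + 0.81] − 1.32 = 1.46 − 1.32 = 0.14.
Reliability = 0.14 / 0.68 = 0.206.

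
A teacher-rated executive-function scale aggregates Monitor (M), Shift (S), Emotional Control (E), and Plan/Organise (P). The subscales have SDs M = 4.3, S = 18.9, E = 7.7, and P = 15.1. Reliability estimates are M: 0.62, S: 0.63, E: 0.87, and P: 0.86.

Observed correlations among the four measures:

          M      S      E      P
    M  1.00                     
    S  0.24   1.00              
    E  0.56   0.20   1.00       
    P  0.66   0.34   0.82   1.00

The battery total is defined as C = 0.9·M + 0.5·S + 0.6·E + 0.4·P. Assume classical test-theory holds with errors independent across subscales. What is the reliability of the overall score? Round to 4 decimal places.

Var(C) = 0.9²·4.3² + 0.5²·18.9² + 0.6²·7.7² + 0.4²·15.1² + 2·[0.45·4.3·18.9·0.24 + 0.54·4.3·7.7·0.56 + 0.36·4.3·15.1·0.66 + 0.3·18.9·7.7·0.20 + 0.2·18.9·15.1·0.34 + 0.24·7.7·15.1·0.82] = 162.105 + 170.474 = 332.58.
With uncorrelated errors the cross-covariances are all true-score covariance, so they carry over unchanged; only the diagonal terms shrink to ρᵢσᵢ².
True-score variance = [0.9²·4.3²·0.62 + 0.5²·18.9²·0.63 + 0.6²·7.7²·0.87 + 0.4²·15.1²·0.86] + 170.474 = 115.49 + 170.474 = 285.965.
Reliability = 285.965 / 332.58 = 0.8598.

0.8598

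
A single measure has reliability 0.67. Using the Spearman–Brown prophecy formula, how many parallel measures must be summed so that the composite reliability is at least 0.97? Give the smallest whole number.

k ≥ ρ*(1−ρ₁)/(ρ₁(1−ρ*)) = 0.97·0.33 / (0.67·0.03) = 15.925.
Smallest integer k = 16.

16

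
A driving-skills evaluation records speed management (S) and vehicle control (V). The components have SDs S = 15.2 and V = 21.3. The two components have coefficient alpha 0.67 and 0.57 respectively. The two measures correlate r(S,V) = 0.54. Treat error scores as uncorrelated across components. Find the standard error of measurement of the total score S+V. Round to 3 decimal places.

Var(total) = 684.73 + 349.661 = 1034.39.
True-score variance = 413.4 + 349.661 = 763.061, so reliability = 0.7377.
Error variance = 1034.39 − 763.061 = 271.33; SEM = √271.33 = 16.472.

16.472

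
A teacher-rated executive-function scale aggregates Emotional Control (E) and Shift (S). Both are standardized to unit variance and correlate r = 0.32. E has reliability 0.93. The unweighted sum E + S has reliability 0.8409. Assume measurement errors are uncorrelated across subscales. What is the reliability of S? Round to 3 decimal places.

0.650

Var(E+S) = 2 + 2·0.32 = 2.640.
True-score variance = ρ_E + ρ_S + 2·0.32, so 0.8409 = (0.93 + ρ_S + 0.64) / 2.640.
ρ_S = 0.8409·2.640 − 0.93 − 0.64 = 0.650.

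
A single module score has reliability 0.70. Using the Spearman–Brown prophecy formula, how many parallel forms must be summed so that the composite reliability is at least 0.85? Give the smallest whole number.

3

k ≥ ρ*(1−ρ₁)/(ρ₁(1−ρ*)) = 0.85·0.30 / (0.70·0.15) = 2.429.
Smallest integer k = 3.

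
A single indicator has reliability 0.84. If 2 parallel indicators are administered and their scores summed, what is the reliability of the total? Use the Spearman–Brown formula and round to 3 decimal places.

ρ_k = kρ / (1 + (k−1)ρ) = 2·0.84 / (1 + 1·0.84) = 1.680 / 1.840 = 0.913.

0.913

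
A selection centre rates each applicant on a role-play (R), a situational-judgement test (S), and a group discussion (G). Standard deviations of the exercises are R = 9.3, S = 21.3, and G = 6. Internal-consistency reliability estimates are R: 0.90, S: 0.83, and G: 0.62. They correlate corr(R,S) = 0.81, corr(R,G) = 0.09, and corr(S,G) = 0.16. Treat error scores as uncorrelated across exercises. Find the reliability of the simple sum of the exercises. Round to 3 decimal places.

0.895

Var(R+S+G) = 9.3² + 21.3² + 6² + 2·[9.3·21.3·0.81 + 9.3·6·0.09 + 21.3·6·0.16] = 576.18 + 371.846 = 948.026.
Under uncorrelated errors the observed covariances equal the true-score covariances, so only the own-variance terms attenuate.
True-score variance = [9.3²·0.90 + 21.3²·0.83 + 6²·0.62] + 371.846 = 476.724 + 371.846 = 848.57.
Reliability = 848.57 / 948.026 = 0.895.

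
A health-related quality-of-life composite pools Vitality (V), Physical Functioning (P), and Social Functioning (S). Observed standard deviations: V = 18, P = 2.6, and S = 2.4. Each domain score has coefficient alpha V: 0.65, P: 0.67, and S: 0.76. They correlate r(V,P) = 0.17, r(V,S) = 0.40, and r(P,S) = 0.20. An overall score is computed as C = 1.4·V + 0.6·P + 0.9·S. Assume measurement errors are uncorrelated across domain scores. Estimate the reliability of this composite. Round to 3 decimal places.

Var(C) = 1.4²·18² + 0.6²·2.6² + 0.9²·2.4² + 2·[0.84·18·2.6·0.17 + 1.26·18·2.4·0.40 + 0.54·2.6·2.4·0.20] = 642.139 + 58.2595 = 700.399.
Under uncorrelated errors the observed covariances equal the true-score covariances, so only the own-variance terms attenuate.
True-score variance = [1.4²·18²·0.65 + 0.6²·2.6²·0.67 + 0.9²·2.4²·0.76] + 58.2595 = 417.952 + 58.2595 = 476.212.
Reliability = 476.212 / 700.399 = 0.680.

0.680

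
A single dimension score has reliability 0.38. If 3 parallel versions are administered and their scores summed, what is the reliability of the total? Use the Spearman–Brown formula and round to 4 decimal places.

0.6477

ρ_k = kρ / (1 + (k−1)ρ) = 3·0.38 / (1 + 2·0.38) = 1.140 / 1.760 = 0.6477.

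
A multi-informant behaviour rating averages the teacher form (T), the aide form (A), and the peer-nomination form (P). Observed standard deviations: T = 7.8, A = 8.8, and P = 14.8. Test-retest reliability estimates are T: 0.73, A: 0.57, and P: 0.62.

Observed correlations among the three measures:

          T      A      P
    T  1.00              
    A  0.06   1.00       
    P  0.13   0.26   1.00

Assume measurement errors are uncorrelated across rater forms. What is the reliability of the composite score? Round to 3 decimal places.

0.713

Var(T+A+P) = 7.8² + 8.8² + 14.8² + 2·[7.8·8.8·0.06 + 7.8·14.8·0.13 + 8.8·14.8·0.26] = 357.32 + 105.976 = 463.296.
Because errors are independent across components, Cov(Tᵢ,Tⱼ) = Cov(Xᵢ,Xⱼ); the off-diagonal part of the true-score variance is the same as above.
True-score variance = [7.8²·0.73 + 8.8²·0.57 + 14.8²·0.62] + 105.976 = 224.359 + 105.976 = 330.335.
Reliability = 330.335 / 463.296 = 0.713.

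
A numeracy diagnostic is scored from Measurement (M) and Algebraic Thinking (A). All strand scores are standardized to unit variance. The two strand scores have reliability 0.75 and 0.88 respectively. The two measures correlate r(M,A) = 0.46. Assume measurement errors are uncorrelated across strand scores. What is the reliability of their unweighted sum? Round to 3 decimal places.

Var(M+A) = 2 + 2·[0.46] = 2 + 0.92 = 2.92.
Under uncorrelated errors the observed covariances equal the true-score covariances, so only the own-variance terms attenuate.
True-score variance = [0.75 + 0.88] + 0.92 = 1.63 + 0.92 = 2.55.
Reliability = 2.55 / 2.92 = 0.873.

0.873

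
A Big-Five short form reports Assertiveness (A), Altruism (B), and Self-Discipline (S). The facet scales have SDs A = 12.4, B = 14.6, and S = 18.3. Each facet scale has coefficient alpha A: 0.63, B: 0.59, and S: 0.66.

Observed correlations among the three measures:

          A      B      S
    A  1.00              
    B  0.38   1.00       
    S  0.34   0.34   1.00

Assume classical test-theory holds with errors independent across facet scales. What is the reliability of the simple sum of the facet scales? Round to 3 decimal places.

Var(A+B+S) = 12.4² + 14.6² + 18.3² + 2·[12.4·14.6·0.38 + 12.4·18.3·0.34 + 14.6·18.3·0.34] = 701.81 + 473.578 = 1175.39.
Because errors are independent across components, Cov(Tᵢ,Tⱼ) = Cov(Xᵢ,Xⱼ); the off-diagonal part of the true-score variance is the same as above.
True-score variance = [12.4²·0.63 + 14.6²·0.59 + 18.3²·0.66] + 473.578 = 443.661 + 473.578 = 917.239.
Reliability = 917.239 / 1175.39 = 0.780.

0.780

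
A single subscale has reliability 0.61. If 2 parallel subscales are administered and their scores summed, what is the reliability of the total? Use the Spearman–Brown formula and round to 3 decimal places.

0.758

ρ_k = kρ / (1 + (k−1)ρ) = 2·0.61 / (1 + 1·0.61) = 1.220 / 1.610 = 0.758.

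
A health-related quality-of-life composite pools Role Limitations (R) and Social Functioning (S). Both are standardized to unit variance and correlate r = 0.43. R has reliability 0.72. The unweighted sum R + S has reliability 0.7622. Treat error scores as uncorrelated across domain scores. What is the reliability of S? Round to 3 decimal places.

0.600

Var(R+S) = 2 + 2·0.43 = 2.860.
True-score variance = ρ_R + ρ_S + 2·0.43, so 0.7622 = (0.72 + ρ_S + 0.86) / 2.860.
ρ_S = 0.7622·2.860 − 0.72 − 0.86 = 0.600.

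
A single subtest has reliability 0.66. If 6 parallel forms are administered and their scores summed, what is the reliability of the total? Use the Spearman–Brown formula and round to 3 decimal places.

ρ_k = kρ / (1 + (k−1)ρ) = 6·0.66 / (1 + 5·0.66) = 3.960 / 4.300 = 0.921.

0.921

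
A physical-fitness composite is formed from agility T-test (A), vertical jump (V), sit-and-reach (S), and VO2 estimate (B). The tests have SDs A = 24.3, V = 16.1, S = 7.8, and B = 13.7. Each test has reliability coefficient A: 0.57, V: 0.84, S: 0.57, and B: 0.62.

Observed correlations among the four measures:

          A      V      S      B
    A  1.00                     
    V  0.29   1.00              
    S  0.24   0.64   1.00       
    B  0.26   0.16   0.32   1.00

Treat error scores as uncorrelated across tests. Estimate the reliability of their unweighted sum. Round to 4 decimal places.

0.7920

Var(A+V+S+B) = 24.3² + 16.1² + 7.8² + 13.7² + 2·[24.3·16.1·0.29 + 24.3·7.8·0.24 + 24.3·13.7·0.26 + 16.1·7.8·0.64 + 16.1·13.7·0.16 + 7.8·13.7·0.32] = 1098.23 + 790.721 = 1888.95.
Under uncorrelated errors the observed covariances equal the true-score covariances, so only the own-variance terms attenuate.
True-score variance = [24.3²·0.57 + 16.1²·0.84 + 7.8²·0.57 + 13.7²·0.62] + 790.721 = 705.362 + 790.721 = 1496.08.
Reliability = 1496.08 / 1888.95 = 0.7920.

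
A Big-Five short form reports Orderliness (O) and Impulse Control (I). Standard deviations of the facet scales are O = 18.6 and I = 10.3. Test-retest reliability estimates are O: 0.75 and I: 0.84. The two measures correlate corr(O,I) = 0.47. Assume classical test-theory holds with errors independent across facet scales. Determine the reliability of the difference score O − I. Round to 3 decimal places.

0.620

Var(O−I) = 18.6² + 10.3² − 2·18.6·10.3·0.47 = 452.05 − 180.085 = 271.965.
Because errors are independent across components, Cov(Tᵢ,Tⱼ) = Cov(Xᵢ,Xⱼ); the off-diagonal part of the true-score variance is the same as above.
True-score variance = [18.6²·0.75 + 10.3²·0.84] − 180.085 = 348.586 − 180.085 = 168.5.
Reliability = 168.5 / 271.965 = 0.620.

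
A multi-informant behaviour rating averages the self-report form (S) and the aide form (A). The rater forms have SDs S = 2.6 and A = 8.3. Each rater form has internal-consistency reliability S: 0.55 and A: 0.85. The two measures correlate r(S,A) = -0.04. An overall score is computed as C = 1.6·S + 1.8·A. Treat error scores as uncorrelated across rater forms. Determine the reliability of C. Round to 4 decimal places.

Var(C) = 1.6²·2.6² + 1.8²·8.3² + 2·[2.88·2.6·8.3·(-0.04)] = 240.509 − 4.97203 = 235.537.
Under uncorrelated errors the observed covariances equal the true-score covariances, so only the own-variance terms attenuate.
True-score variance = [1.6²·2.6²·0.55 + 1.8²·8.3²·0.85] − 4.97203 = 199.241 − 4.97203 = 194.269.
Reliability = 194.269 / 235.537 = 0.8248.

0.8248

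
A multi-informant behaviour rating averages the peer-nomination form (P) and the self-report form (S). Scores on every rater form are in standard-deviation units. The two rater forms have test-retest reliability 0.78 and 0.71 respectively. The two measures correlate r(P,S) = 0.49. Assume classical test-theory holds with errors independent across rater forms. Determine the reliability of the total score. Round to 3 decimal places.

Var(P+S) = 2 + 2·[0.49] = 2 + 0.98 = 2.98.
With uncorrelated errors the cross-covariances are all true-score covariance, so they carry over unchanged; only the diagonal terms shrink to ρᵢσᵢ².
True-score variance = [0.78 + 0.71] + 0.98 = 1.49 + 0.98 = 2.47.
Reliability = 2.47 / 2.98 = 0.829.

0.829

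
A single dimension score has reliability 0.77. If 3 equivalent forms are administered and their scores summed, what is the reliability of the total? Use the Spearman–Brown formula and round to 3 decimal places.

0.909

ρ_k = kρ / (1 + (k−1)ρ) = 3·0.77 / (1 + 2·0.77) = 2.310 / 2.540 = 0.909.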